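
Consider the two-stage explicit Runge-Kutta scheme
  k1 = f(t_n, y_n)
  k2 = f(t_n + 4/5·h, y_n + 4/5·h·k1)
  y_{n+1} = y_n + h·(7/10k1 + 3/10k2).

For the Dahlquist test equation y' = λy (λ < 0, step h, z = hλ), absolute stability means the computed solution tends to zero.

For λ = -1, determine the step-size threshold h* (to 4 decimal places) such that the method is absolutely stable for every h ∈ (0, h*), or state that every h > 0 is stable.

With y'=λy (z=hλ):
  k1=λy_n ⇒ h·k1=z·y_n;  k2=λ(1+4/5z)y_n ⇒ h·k2=z(1+4/5z)y_n
  y_{n+1}/y_n = 1 + 7/10z + 3/10z(1+4/5z) = 1 + z + 6/25z²
  ⇒ R(z) = 1 + z + 6/25z².

Boundary: |R(x)|=1, x<0.
x=-0.52: |R|=0.5449
R=1: x+6/25x²=0 ⇒ x=−25/6=-4.1667; min R=1−1/(4·6/25)=-0.0417>−1
Confirm numerically:
  x=-2.825: |R|=0.09035 <1
  x=-2.818: |R|=0.08787 <1
  x=-2.796: |R|=0.08023 <1
  x=-2.363: |R|=0.02290 <1
  x=-4.507: |R|=1.36813 >1
  x=-4.308: |R|=1.14613 >1
Stable set (-4.1667, 0).

(-4.1667,0); λ=-1 ⇒ h* = (25/6)/1 = 4.1667.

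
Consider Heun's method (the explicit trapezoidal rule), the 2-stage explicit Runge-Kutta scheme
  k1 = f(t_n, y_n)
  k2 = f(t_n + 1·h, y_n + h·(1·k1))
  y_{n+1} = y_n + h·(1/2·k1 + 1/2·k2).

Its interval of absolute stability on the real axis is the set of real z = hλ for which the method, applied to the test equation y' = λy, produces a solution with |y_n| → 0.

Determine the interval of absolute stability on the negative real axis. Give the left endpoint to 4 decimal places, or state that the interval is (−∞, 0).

On y'=λy, z=hλ:
  order 2, 2-stage ⇒ R(z)=1+z+z^2/2
  (e.g. R(-0.48)=0.63520, |R|=0.63520)

Find x<0 with |R(x)|<1.
x=-0.48: |R|=0.6352
|R(-1.98)|=0.9802 |R(-1.81)|=0.8281 |R(-1.19)|=0.5181
Bisect:
  x_lo=-2.5875 |R|=1.7601  x_hi=-0.0797 |R|=0.9235
  mid=-1.33358 |R|=0.55564 →hi
  mid=-1.96055 |R|=0.96133 →hi
  mid=-2.27403 |R|=1.31157 →lo
  mid=-2.11729 |R|=1.12417 →lo
  mid=-2.03892 |R|=1.03968 →lo
  mid=-1.99973 |R|=0.99973 →hi
  mid=-2.01933 |R|=1.01951 →lo
  mid=-2.00953 |R|=1.00957 →lo
  mid=-2.00463 |R|=1.00464 →lo
  mid=-2.00218 |R|=1.00218 →lo
  ...
  [-2.00004,-1.99989] ⇒ x*=-2.0000
Interval (-2.0000, 0).

(-2.0000, 0).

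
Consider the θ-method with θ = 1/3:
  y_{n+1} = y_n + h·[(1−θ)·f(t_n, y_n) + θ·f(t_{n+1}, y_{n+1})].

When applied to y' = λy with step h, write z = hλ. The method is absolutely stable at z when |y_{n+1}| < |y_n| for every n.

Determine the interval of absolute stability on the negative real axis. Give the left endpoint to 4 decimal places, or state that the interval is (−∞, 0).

z∈(-6.0000,0).

Set f=λy, z=hλ:
  y_{n+1} = y_n + z·[2/3·y_n + 1/3·y_{n+1}] ⇒ (1 − 1/3z)y_{n+1} = (1 + 2/3z)y_n
  Hence R(z) = (1 + 2/3z)/(1 − 1/3z).

Boundary: |R(x)|=1, x<0.
x=-0.71: |R|=0.4259
R=−1: 1+2/3x = −1+1/3x ⇒ -1/3x=2 ⇒ x=2/(-1/3)=-6.0000
Confirm numerically:
  x=-5.022: |R|=0.87809 <1
  x=-4.517: |R|=0.80271 <1
  x=-4.041: |R|=0.72177 <1
  x=-6.429: |R|=1.04550 >1
  x=-6.082: |R|=1.00903 >1
Interval (-6.0000, 0).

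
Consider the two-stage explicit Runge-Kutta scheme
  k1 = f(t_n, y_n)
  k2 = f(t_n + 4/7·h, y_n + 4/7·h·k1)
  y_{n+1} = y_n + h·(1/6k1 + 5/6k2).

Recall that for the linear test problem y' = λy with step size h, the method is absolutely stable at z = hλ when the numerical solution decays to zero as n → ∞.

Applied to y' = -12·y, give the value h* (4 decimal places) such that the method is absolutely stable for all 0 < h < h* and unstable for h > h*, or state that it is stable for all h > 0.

(-2.1000,0); λ=-12 ⇒ h* = (21/10)/12 = 0.1750.

Test eqn y'=λy, z=hλ:
  k1=λy_n ⇒ h·k1=z·y_n;  k2=λ(1+4/7z)y_n ⇒ h·k2=z(1+4/7z)y_n
  y_{n+1}/y_n = 1 + 1/6z + 5/6z(1+4/7z) = 1 + z + 10/21z²
  ⇒ R(z) = 1 + z + 10/21z².

Need |R(x)|<1, x<0.
x=-1.63: |R|=0.6352
R=1: x+10/21x²=0 ⇒ x=−21/10=-2.1000; min R=1−1/(4·10/21)=0.4750>−1
Confirm numerically:
  x=-1.653: |R|=0.64815 <1
  x=-1.469: |R|=0.55860 <1
  x=-1.190: |R|=0.48433 <1
  x=-2.611: |R|=1.63534 >1
  x=-2.258: |R|=1.16989 >1
  x=-2.222: |R|=1.12909 >1
So |R|<1 on (-2.1000, 0).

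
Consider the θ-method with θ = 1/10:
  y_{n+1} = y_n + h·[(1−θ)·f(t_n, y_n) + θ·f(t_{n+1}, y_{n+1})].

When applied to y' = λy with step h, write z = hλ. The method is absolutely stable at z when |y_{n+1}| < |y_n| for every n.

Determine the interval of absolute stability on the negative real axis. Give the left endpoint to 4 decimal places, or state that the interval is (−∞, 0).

z∈(-2.5000,0).

Test eqn y'=λy, z=hλ:
  y_{n+1} = y_n + z·[9/10·y_n + 1/10·y_{n+1}] ⇒ (1 − 1/10z)y_{n+1} = (1 + 9/10z)y_n
  R(z) = (1 + 9/10z)/(1 − 1/10z).

Need |R(x)|<1, x<0.
x=-0.69: |R|=0.3545
R=−1: 1+9/10x = −1+1/10x ⇒ -4/5x=2 ⇒ x=2/(-4/5)=-2.5000
Confirm numerically:
  x=-2.356: |R|=0.90677 <1
  x=-2.052: |R|=0.70262 <1
  x=-1.744: |R|=0.48501 <1
  x=-1.196: |R|=0.06824 <1
  x=-2.969: |R|=1.28931 >1
  x=-2.742: |R|=1.15194 >1
  x=-2.741: |R|=1.15132 >1
Interval (-2.5000, 0).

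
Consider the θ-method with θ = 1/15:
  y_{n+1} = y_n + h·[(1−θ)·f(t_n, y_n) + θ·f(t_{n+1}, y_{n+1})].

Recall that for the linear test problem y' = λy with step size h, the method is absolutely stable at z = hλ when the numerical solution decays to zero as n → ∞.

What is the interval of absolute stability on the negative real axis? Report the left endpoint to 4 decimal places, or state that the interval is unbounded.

With y'=λy (z=hλ):
  y_{n+1} = y_n + z·[14/15·y_n + 1/15·y_{n+1}] ⇒ (1 − 1/15z)y_{n+1} = (1 + 14/15z)y_n
  Hence R(z) = (1 + 14/15z)/(1 − 1/15z).

Boundary: |R(x)|=1, x<0.
x=-1.63: |R|=0.4702
R=−1: 1+14/15x = −1+1/15x ⇒ -13/15x=2 ⇒ x=2/(-13/15)=-2.3077
Confirm numerically:
  x=-2.063: |R|=0.81357 <1
  x=-1.538: |R|=0.39497 <1
  x=-1.283: |R|=0.18191 <1
  x=-1.149: |R|=0.06725 <1
  x=-2.659: |R|=1.25862 >1
  x=-2.411: |R|=1.07714 >1
  x=-2.379: |R|=1.05334 >1
Interval (-2.3077, 0).

z∈(-2.3077,0).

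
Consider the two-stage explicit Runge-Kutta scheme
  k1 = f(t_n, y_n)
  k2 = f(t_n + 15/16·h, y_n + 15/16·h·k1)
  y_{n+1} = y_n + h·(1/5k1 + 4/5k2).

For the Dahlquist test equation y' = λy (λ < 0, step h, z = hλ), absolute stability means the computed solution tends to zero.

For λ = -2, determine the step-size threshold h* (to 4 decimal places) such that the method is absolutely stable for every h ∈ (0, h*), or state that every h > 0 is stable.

On y'=λy, z=hλ:
  k1=λy_n ⇒ h·k1=z·y_n;  k2=λ(1+15/16z)y_n ⇒ h·k2=z(1+15/16z)y_n
  y_{n+1}/y_n = 1 + 1/5z + 4/5z(1+15/16z) = 1 + z + 3/4z²
  ⇒ R(z) = 1 + z + 3/4z².

Boundary: |R(x)|=1, x<0.
x=-0.68: |R|=0.6668
R=1: x+3/4x²=0 ⇒ x=−4/3=-1.3333; min R=1−1/(4·3/4)=0.6667>−1
Confirm numerically:
  x=-0.865: |R|=0.69617 <1
  x=-0.845: |R|=0.69052 <1
  x=-0.574: |R|=0.67311 <1
  x=-0.550: |R|=0.67688 <1
  x=-1.763: |R|=1.56813 >1
  x=-1.655: |R|=1.39927 >1
Interval (-1.3333, 0).

(-1.3333,0); λ=-2 ⇒ h* = (4/3)/2 = 0.6667.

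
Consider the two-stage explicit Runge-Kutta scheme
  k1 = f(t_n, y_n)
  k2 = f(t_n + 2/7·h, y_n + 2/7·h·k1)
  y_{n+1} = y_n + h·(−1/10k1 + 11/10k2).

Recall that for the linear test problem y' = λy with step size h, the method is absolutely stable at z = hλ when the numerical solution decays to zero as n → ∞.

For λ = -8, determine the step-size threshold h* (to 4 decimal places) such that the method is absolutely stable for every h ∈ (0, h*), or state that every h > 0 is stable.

On y'=λy, z=hλ:
  k1=λy_n ⇒ h·k1=z·y_n;  k2=λ(1+2/7z)y_n ⇒ h·k2=z(1+2/7z)y_n
  y_{n+1}/y_n = 1 − 1/10z + 11/10z(1+2/7z) = 1 + z + 11/35z²
  ⇒ R(z) = 1 + z + 11/35z².

Need |R(x)|<1, x<0.
x=-1.08: |R|=0.2866
R=1: x+11/35x²=0 ⇒ x=−35/11=-3.1818; min R=1−1/(4·11/35)=0.2045>−1
Confirm numerically:
  x=-2.840: |R|=0.69490 <1
  x=-2.517: |R|=0.47409 <1
  x=-1.736: |R|=0.21116 <1
  x=-1.337: |R|=0.22481 <1
  x=-3.720: |R|=1.62921 >1
  x=-3.598: |R|=1.47062 >1
  x=-3.226: |R|=1.04480 >1
Interval (-3.1818, 0).

(-3.1818,0); λ=-8 ⇒ h* = (35/11)/8 = 0.3977.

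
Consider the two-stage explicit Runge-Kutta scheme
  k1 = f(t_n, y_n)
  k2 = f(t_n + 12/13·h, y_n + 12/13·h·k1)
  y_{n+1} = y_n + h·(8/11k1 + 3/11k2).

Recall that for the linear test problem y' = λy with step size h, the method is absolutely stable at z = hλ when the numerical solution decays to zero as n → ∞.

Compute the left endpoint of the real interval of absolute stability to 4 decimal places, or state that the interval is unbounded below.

left endpoint -3.9722.

Test eqn y'=λy, z=hλ:
  k1=λy_n ⇒ h·k1=z·y_n;  k2=λ(1+12/13z)y_n ⇒ h·k2=z(1+12/13z)y_n
  y_{n+1}/y_n = 1 + 8/11z + 3/11z(1+12/13z) = 1 + z + 36/143z²
  so R(z) = 1 + z + 36/143z².

Need |R(x)|<1, x<0.
x=-0.87: |R|=0.3205
R=1: x+36/143x²=0 ⇒ x=−143/36=-3.9722; min R=1−1/(4·36/143)=0.0069>−1
Confirm numerically:
  x=-3.821: |R|=0.85453 <1
  x=-3.783: |R|=0.81979 <1
  x=-2.581: |R|=0.09604 <1
  x=-4.374: |R|=1.44242 >1
  x=-4.258: |R|=1.30634 >1
  x=-4.118: |R|=1.15113 >1
Stable set (-3.9722, 0).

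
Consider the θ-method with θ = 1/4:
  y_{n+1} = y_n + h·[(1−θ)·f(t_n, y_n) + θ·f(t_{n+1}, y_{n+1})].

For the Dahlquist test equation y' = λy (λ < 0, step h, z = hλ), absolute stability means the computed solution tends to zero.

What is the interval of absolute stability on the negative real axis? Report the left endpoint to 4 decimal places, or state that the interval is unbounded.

(-4.0000, 0).

With y'=λy (z=hλ):
  y_{n+1} = y_n + z·[3/4·y_n + 1/4·y_{n+1}] ⇒ (1 − 1/4z)y_{n+1} = (1 + 3/4z)y_n
  ⇒ R(z) = (1 + 3/4z)/(1 − 1/4z).

Find x<0 with |R(x)|<1.
x=-0.72: |R|=0.3898
R=−1: 1+3/4x = −1+1/4x ⇒ -1/2x=2 ⇒ x=2/(-1/2)=-4.0000
Confirm numerically:
  x=-3.585: |R|=0.89057 <1
  x=-2.808: |R|=0.64982 <1
  x=-2.380: |R|=0.49216 <1
  x=-4.424: |R|=1.10066 >1
  x=-4.246: |R|=1.05967 >1
  x=-4.177: |R|=1.04329 >1
Interval (-4.0000, 0).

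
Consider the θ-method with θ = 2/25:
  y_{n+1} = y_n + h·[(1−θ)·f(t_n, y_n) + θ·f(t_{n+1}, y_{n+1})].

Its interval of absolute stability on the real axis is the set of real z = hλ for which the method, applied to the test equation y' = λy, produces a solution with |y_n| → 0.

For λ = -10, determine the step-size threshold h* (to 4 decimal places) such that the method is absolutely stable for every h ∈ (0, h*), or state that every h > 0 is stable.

(-2.3810,0); λ=-10 ⇒ h* = (50/21)/10 = 0.2381.

Set f=λy, z=hλ:
  y_{n+1} = y_n + z·[23/25·y_n + 2/25·y_{n+1}] ⇒ (1 − 2/25z)y_{n+1} = (1 + 23/25z)y_n
  so R(z) = (1 + 23/25z)/(1 − 2/25z).

Need |R(x)|<1, x<0.
x=-1.71: |R|=0.5042
R=−1: 1+23/25x = −1+2/25x ⇒ -21/25x=2 ⇒ x=2/(-21/25)=-2.3810
Confirm numerically:
  x=-1.426: |R|=0.27998 <1
  x=-1.211: |R|=0.10404 <1
  x=-1.043: |R|=0.03733 <1
  x=-0.970: |R|=0.09985 <1
  x=-2.959: |R|=1.39262 >1
  x=-2.597: |R|=1.15026 >1
  x=-2.468: |R|=1.06106 >1
So |R|<1 on (-2.3810, 0).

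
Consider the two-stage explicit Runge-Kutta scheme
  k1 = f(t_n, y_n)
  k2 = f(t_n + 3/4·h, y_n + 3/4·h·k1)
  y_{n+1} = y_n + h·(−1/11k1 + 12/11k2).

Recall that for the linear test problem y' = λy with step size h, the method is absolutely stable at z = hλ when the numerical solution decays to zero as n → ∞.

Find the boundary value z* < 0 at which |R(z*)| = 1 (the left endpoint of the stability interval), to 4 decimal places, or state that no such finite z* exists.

On y'=λy, z=hλ:
  k1=λy_n ⇒ h·k1=z·y_n;  k2=λ(1+3/4z)y_n ⇒ h·k2=z(1+3/4z)y_n
  y_{n+1}/y_n = 1 − 1/11z + 12/11z(1+3/4z) = 1 + z + 9/11z²
  R(z) = 1 + z + 9/11z².

Need |R(x)|<1, x<0.
x=-0.42: |R|=0.7243
R=1: x+9/11x²=0 ⇒ x=−11/9=-1.2222; min R=1−1/(4·9/11)=0.6944>−1
Confirm numerically:
  x=-0.803: |R|=0.72457 <1
  x=-0.793: |R|=0.72151 <1
  x=-0.604: |R|=0.69449 <1
  x=-1.531: |R|=1.38679 >1
  x=-1.271: |R|=1.05072 >1
So |R|<1 on (-1.2222, 0).

left endpoint -1.2222.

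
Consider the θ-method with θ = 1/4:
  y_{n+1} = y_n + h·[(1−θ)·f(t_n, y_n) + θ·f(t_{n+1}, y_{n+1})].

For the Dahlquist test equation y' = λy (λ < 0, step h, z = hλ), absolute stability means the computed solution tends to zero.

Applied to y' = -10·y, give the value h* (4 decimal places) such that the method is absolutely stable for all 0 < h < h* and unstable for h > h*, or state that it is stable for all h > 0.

(-4.0000,0); λ=-10 ⇒ h* = (4)/10 = 0.4000.

Test eqn y'=λy, z=hλ:
  y_{n+1} = y_n + z·[3/4·y_n + 1/4·y_{n+1}] ⇒ (1 − 1/4z)y_{n+1} = (1 + 3/4z)y_n
  so R(z) = (1 + 3/4z)/(1 − 1/4z).

Need |R(x)|<1, x<0.
x=-1.42: |R|=0.0480
R=−1: 1+3/4x = −1+1/4x ⇒ -1/2x=2 ⇒ x=2/(-1/2)=-4.0000
Confirm numerically:
  x=-3.443: |R|=0.85033 <1
  x=-3.066: |R|=0.73564 <1
  x=-1.812: |R|=0.24708 <1
  x=-4.169: |R|=1.04138 >1
  x=-4.138: |R|=1.03391 >1
Interval (-4.0000, 0).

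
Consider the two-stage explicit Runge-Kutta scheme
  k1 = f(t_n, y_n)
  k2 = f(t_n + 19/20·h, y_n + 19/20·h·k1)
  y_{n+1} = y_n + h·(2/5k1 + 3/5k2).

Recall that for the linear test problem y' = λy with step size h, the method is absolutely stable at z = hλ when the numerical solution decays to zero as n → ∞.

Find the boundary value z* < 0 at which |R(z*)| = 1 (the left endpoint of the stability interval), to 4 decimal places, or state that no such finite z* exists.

z* = -1.7544.

With y'=λy (z=hλ):
  k1=λy_n ⇒ h·k1=z·y_n;  k2=λ(1+19/20z)y_n ⇒ h·k2=z(1+19/20z)y_n
  y_{n+1}/y_n = 1 + 2/5z + 3/5z(1+19/20z) = 1 + z + 57/100z²
  ⇒ R(z) = 1 + z + 57/100z².

Solve |R(x)|<1 on ℝ⁻.
x=-1.42: |R|=0.7293
R=1: x+57/100x²=0 ⇒ x=−100/57=-1.7544; min R=1−1/(4·57/100)=0.5614>−1
Confirm numerically:
  x=-1.608: |R|=0.86583 <1
  x=-1.328: |R|=0.67724 <1
  x=-0.752: |R|=0.57034 <1
  x=-2.143: |R|=1.47470 >1
  x=-2.073: |R|=1.37648 >1
Interval (-1.7544, 0).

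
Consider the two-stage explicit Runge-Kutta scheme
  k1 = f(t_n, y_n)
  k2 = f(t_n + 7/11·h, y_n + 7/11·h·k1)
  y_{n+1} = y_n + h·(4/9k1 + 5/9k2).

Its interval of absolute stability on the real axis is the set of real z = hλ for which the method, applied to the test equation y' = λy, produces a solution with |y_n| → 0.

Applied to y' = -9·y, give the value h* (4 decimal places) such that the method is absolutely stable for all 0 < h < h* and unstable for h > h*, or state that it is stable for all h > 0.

On y'=λy, z=hλ:
  k1=λy_n ⇒ h·k1=z·y_n;  k2=λ(1+7/11z)y_n ⇒ h·k2=z(1+7/11z)y_n
  y_{n+1}/y_n = 1 + 4/9z + 5/9z(1+7/11z) = 1 + z + 35/99z²
  R(z) = 1 + z + 35/99z².

Need |R(x)|<1, x<0.
x=-1.4: |R|=0.2929
R=1: x+35/99x²=0 ⇒ x=−99/35=-2.8286; min R=1−1/(4·35/99)=0.2929>−1
Confirm numerically:
  x=-2.288: |R|=0.56274 <1
  x=-2.087: |R|=0.45285 <1
  x=-1.667: |R|=0.31544 <1
  x=-1.524: |R|=0.29711 <1
  x=-3.425: |R|=1.72219 >1
  x=-2.906: |R|=1.07955 >1
  x=-2.887: |R|=1.05964 >1
So |R|<1 on (-2.8286, 0).

(-2.8286,0); λ=-9 ⇒ h* = (99/35)/9 = 0.3143.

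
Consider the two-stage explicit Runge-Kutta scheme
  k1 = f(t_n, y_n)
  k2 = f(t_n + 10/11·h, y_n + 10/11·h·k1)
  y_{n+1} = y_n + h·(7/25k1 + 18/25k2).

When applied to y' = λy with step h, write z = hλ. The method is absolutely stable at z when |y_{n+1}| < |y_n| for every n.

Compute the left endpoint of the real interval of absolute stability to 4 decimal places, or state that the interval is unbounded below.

left endpoint -1.5278.

On y'=λy, z=hλ:
  k1=λy_n ⇒ h·k1=z·y_n;  k2=λ(1+10/11z)y_n ⇒ h·k2=z(1+10/11z)y_n
  y_{n+1}/y_n = 1 + 7/25z + 18/25z(1+10/11z) = 1 + z + 36/55z²
  Hence R(z) = 1 + z + 36/55z².

Find x<0 with |R(x)|<1.
x=-1.19: |R|=0.7369
R=1: x+36/55x²=0 ⇒ x=−55/36=-1.5278; min R=1−1/(4·36/55)=0.6181>−1
Confirm numerically:
  x=-1.356: |R|=0.84754 <1
  x=-1.216: |R|=0.75185 <1
  x=-1.094: |R|=0.68938 <1
  x=-1.043: |R|=0.66905 <1
  x=-2.041: |R|=1.68563 >1
  x=-1.686: |R|=1.17461 >1
Stable set (-1.5278, 0).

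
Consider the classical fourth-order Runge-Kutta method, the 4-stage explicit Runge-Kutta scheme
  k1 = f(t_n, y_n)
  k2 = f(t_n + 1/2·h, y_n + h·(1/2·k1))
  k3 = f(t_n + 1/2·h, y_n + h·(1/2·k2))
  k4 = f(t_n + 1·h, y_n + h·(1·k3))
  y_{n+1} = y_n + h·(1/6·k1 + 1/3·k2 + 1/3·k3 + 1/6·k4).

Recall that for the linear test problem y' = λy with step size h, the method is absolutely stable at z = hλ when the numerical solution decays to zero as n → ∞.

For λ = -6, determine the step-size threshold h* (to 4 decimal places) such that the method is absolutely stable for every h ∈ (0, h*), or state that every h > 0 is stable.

With y'=λy (z=hλ):
  order 4, 4-stage ⇒ R(z)=1+z+z^2/2+z^3/6+z^4/24
  (e.g. R(-0.38)=0.68392, |R|=0.68392)

Need |R(x)|<1, x<0.
x=-0.38: |R|=0.6839
|R(-3.17)|=1.7528 |R(-2.93)|=1.2410 |R(-2.63)|=0.7900
Bisect:
  x_lo=-3.5013 |R|=2.7364  x_hi=-0.2016 |R|=0.8175
  mid=-1.85145 |R|=0.29432 →hi
  mid=-2.67639 |R|=0.84784 →hi
  mid=-3.08886 |R|=1.56282 →lo
  mid=-2.88262 |R|=1.15694 →lo
  mid=-2.77950 |R|=0.99131 →hi
  mid=-2.83106 |R|=1.07123 →lo
  mid=-2.80528 |R|=1.03056 →lo
  mid=-2.79239 |R|=1.01076 →lo
  ...
  [-2.78535,-2.78514] ⇒ x*=-2.7853
Stable set (-2.7853, 0).

(-2.7853,0); λ=-6 ⇒ h* = 0.4642.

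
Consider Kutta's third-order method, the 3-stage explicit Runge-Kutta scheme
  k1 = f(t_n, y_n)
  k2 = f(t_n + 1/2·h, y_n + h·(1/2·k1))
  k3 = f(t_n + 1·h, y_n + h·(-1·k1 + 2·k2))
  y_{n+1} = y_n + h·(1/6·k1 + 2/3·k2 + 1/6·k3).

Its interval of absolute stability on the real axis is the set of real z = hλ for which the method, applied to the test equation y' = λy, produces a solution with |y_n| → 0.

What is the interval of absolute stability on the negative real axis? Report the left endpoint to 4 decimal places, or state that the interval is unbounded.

On y'=λy, z=hλ:
  order 3, 3-stage ⇒ R(z)=1+z+z^2/2+z^3/6
  (e.g. R(-1.61)=-0.00950, |R|=0.00950)

Find x<0 with |R(x)|<1.
x=-1.61: |R|=0.0095
|R(-2.48)|=0.9470 |R(-1.11)|=0.2781 |R(-1.01)|=0.3283
Bisect:
  x_lo=-3.3377 |R|=2.9646  x_hi=-0.1402 |R|=0.8691
  mid=-1.73895 |R|=0.10339 →hi
  mid=-2.53831 |R|=1.04254 →lo
  mid=-2.13863 |R|=0.48202 →hi
  mid=-2.33847 |R|=0.73555 →hi
  mid=-2.43839 |R|=0.88186 →hi
  mid=-2.48835 |R|=0.96034 →hi
  mid=-2.51333 |R|=1.00097 →lo
  mid=-2.50084 |R|=0.98054 →hi
  ...
  [-2.51275,-2.51255] ⇒ x*=-2.5127
So |R|<1 on (-2.5127, 0).

z∈(-2.5127,0).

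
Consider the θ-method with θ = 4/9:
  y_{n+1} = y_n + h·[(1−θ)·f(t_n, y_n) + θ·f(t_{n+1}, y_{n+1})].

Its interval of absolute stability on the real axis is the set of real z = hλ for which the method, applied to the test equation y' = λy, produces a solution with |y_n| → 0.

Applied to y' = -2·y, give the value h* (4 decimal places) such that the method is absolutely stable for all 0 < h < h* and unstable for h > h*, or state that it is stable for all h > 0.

With y'=λy (z=hλ):
  y_{n+1} = y_n + z·[5/9·y_n + 4/9·y_{n+1}] ⇒ (1 − 4/9z)y_{n+1} = (1 + 5/9z)y_n
  ⇒ R(z) = (1 + 5/9z)/(1 − 4/9z).

Boundary: |R(x)|=1, x<0.
x=-0.85: |R|=0.3831
R=−1: 1+5/9x = −1+4/9x ⇒ -1/9x=2 ⇒ x=2/(-1/9)=-18.0000
Confirm numerically:
  x=-14.262: |R|=0.94340 <1
  x=-10.810: |R|=0.86237 <1
  x=-10.680: |R|=0.85847 <1
  x=-10.130: |R|=0.84107 <1
  x=-18.482: |R|=1.00581 >1
  x=-18.148: |R|=1.00181 >1
  x=-18.109: |R|=1.00134 >1
Interval (-18.0000, 0).

(-18.0000,0); λ=-2 ⇒ h* = (18)/2 = 9.0000.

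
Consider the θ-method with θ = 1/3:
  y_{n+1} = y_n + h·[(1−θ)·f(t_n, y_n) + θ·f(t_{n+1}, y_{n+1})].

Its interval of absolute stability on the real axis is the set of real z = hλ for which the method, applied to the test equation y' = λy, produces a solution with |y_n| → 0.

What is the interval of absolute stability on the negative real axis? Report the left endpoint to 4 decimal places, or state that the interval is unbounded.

(-6.0000, 0).

Set f=λy, z=hλ:
  y_{n+1} = y_n + z·[2/3·y_n + 1/3·y_{n+1}] ⇒ (1 − 1/3z)y_{n+1} = (1 + 2/3z)y_n
  so R(z) = (1 + 2/3z)/(1 − 1/3z).

Solve |R(x)|<1 on ℝ⁻.
x=-1.56: |R|=0.0263
R=−1: 1+2/3x = −1+1/3x ⇒ -1/3x=2 ⇒ x=2/(-1/3)=-6.0000
Confirm numerically:
  x=-4.952: |R|=0.86821 <1
  x=-4.862: |R|=0.85525 <1
  x=-3.356: |R|=0.58402 <1
  x=-6.501: |R|=1.05273 >1
  x=-6.384: |R|=1.04092 >1
  x=-6.382: |R|=1.04072 >1
So |R|<1 on (-6.0000, 0).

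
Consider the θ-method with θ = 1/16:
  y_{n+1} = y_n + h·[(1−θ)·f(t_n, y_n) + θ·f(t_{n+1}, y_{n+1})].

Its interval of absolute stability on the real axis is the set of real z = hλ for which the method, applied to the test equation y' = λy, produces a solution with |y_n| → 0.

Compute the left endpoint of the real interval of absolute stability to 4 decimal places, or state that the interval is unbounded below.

Set f=λy, z=hλ:
  y_{n+1} = y_n + z·[15/16·y_n + 1/16·y_{n+1}] ⇒ (1 − 1/16z)y_{n+1} = (1 + 15/16z)y_n
  Hence R(z) = (1 + 15/16z)/(1 − 1/16z).

Need |R(x)|<1, x<0.
x=-1.14: |R|=0.0642
R=−1: 1+15/16x = −1+1/16x ⇒ -7/8x=2 ⇒ x=2/(-7/8)=-2.2857
Confirm numerically:
  x=-2.241: |R|=0.96568 <1
  x=-1.474: |R|=0.34966 <1
  x=-1.206: |R|=0.12147 <1
  x=-1.193: |R|=0.11022 <1
  x=-2.745: |R|=1.34302 >1
  x=-2.309: |R|=1.01781 >1
Interval (-2.2857, 0).

z* = -2.2857.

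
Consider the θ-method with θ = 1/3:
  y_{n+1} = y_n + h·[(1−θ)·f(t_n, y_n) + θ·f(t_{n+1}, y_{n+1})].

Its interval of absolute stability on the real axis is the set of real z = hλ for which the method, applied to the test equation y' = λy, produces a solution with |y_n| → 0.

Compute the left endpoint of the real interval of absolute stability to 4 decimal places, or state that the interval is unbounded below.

Set f=λy, z=hλ:
  y_{n+1} = y_n + z·[2/3·y_n + 1/3·y_{n+1}] ⇒ (1 − 1/3z)y_{n+1} = (1 + 2/3z)y_n
  ⇒ R(z) = (1 + 2/3z)/(1 − 1/3z).

Need |R(x)|<1, x<0.
x=-1.23: |R|=0.1277
R=−1: 1+2/3x = −1+1/3x ⇒ -1/3x=2 ⇒ x=2/(-1/3)=-6.0000
Confirm numerically:
  x=-4.450: |R|=0.79195 <1
  x=-4.178: |R|=0.74617 <1
  x=-3.335: |R|=0.57932 <1
  x=-3.257: |R|=0.56161 <1
  x=-6.433: |R|=1.04590 >1
  x=-6.395: |R|=1.04204 >1
  x=-6.022: |R|=1.00244 >1
Interval (-6.0000, 0).

z* = -6.0000.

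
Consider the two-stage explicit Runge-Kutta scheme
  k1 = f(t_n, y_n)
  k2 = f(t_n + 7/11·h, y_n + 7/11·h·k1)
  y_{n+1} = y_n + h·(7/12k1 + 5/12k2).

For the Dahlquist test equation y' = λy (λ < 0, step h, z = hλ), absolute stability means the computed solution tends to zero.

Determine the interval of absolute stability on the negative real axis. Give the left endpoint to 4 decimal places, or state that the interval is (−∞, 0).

With y'=λy (z=hλ):
  k1=λy_n ⇒ h·k1=z·y_n;  k2=λ(1+7/11z)y_n ⇒ h·k2=z(1+7/11z)y_n
  y_{n+1}/y_n = 1 + 7/12z + 5/12z(1+7/11z) = 1 + z + 35/132z²
  ⇒ R(z) = 1 + z + 35/132z².

Solve |R(x)|<1 on ℝ⁻.
x=-0.72: |R|=0.4175
R=1: x+35/132x²=0 ⇒ x=−132/35=-3.7714; min R=1−1/(4·35/132)=0.0571>−1
Confirm numerically:
  x=-3.695: |R|=0.92512 <1
  x=-3.693: |R|=0.92320 <1
  x=-3.383: |R|=0.65158 <1
  x=-4.310: |R|=1.61548 >1
  x=-4.233: |R|=1.51806 >1
Interval (-3.7714, 0).

(-3.7714, 0).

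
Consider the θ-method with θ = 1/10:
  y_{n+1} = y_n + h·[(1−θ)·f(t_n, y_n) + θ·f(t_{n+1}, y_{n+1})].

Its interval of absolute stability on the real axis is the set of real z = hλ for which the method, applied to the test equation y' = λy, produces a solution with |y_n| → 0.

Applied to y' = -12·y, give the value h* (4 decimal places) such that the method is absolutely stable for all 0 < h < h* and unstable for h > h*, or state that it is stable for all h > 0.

On y'=λy, z=hλ:
  y_{n+1} = y_n + z·[9/10·y_n + 1/10·y_{n+1}] ⇒ (1 − 1/10z)y_{n+1} = (1 + 9/10z)y_n
  so R(z) = (1 + 9/10z)/(1 − 1/10z).

Solve |R(x)|<1 on ℝ⁻.
x=-0.35: |R|=0.6618
R=−1: 1+9/10x = −1+1/10x ⇒ -4/5x=2 ⇒ x=2/(-4/5)=-2.5000
Confirm numerically:
  x=-2.300: |R|=0.86992 <1
  x=-2.203: |R|=0.80529 <1
  x=-2.181: |R|=0.79049 <1
  x=-2.804: |R|=1.18994 >1
  x=-2.766: |R|=1.16669 >1
Interval (-2.5000, 0).

(-2.5000,0); λ=-12 ⇒ h* = (5/2)/12 = 0.2083.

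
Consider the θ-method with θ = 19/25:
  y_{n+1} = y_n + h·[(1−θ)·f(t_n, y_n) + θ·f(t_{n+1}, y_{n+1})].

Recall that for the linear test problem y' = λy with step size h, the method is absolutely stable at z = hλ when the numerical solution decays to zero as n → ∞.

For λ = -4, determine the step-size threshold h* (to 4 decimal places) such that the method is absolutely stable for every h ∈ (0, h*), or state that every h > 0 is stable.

Set f=λy, z=hλ:
  y_{n+1} = y_n + z·[6/25·y_n + 19/25·y_{n+1}] ⇒ (1 − 19/25z)y_{n+1} = (1 + 6/25z)y_n
  ⇒ R(z) = (1 + 6/25z)/(1 − 19/25z).

Find x<0 with |R(x)|<1.
x=-1.3: |R|=0.3461
x=-2: |R|=0.2063
x=-10: |R|=0.1628
x=-100: |R|=0.2987
θ=19/25≥1/2 ⇒ |1+6/25x|<|1−19/25x| ∀x<0 ⇒ stable on all of ℝ⁻.

(−∞, 0) — no finite endpoint. Any h>0 works for λ=-4.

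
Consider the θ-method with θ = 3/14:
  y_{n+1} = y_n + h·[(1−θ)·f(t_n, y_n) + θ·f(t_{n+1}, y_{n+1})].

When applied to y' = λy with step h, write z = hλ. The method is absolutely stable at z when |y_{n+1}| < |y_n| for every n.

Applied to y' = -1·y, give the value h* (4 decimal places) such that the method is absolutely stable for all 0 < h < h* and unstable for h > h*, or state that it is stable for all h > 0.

(-3.5000,0); λ=-1 ⇒ h* = (7/2)/1 = 3.5000.

With y'=λy (z=hλ):
  y_{n+1} = y_n + z·[11/14·y_n + 3/14·y_{n+1}] ⇒ (1 − 3/14z)y_{n+1} = (1 + 11/14z)y_n
  R(z) = (1 + 11/14z)/(1 − 3/14z).

Find x<0 with |R(x)|<1.
x=-1.14: |R|=0.0838
R=−1: 1+11/14x = −1+3/14x ⇒ -4/7x=2 ⇒ x=2/(-4/7)=-3.5000
Confirm numerically:
  x=-2.960: |R|=0.81119 <1
  x=-2.775: |R|=0.74020 <1
  x=-2.287: |R|=0.53483 <1
  x=-1.653: |R|=0.22063 <1
  x=-4.059: |R|=1.17084 >1
  x=-4.039: |R|=1.16510 >1
  x=-3.925: |R|=1.13191 >1
So |R|<1 on (-3.5000, 0).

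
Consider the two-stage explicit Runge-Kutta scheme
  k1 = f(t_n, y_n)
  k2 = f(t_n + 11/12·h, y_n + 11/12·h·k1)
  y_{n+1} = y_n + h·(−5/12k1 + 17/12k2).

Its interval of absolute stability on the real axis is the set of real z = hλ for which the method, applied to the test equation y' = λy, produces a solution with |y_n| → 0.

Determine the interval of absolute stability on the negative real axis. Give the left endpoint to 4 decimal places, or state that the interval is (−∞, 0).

z∈(-0.7701,0).

With y'=λy (z=hλ):
  k1=λy_n ⇒ h·k1=z·y_n;  k2=λ(1+11/12z)y_n ⇒ h·k2=z(1+11/12z)y_n
  y_{n+1}/y_n = 1 − 5/12z + 17/12z(1+11/12z) = 1 + z + 187/144z²
  Hence R(z) = 1 + z + 187/144z².

Solve |R(x)|<1 on ℝ⁻.
x=-1.27: |R|=1.8245
R=1: x+187/144x²=0 ⇒ x=−144/187=-0.7701; min R=1−1/(4·187/144)=0.8075>−1
Confirm numerically:
  x=-0.744: |R|=0.97483 <1
  x=-0.718: |R|=0.95147 <1
  x=-0.422: |R|=0.80926 <1
  x=-1.278: |R|=1.84300 >1
  x=-1.136: |R|=1.53985 >1
  x=-0.900: |R|=1.15188 >1
Stable set (-0.7701, 0).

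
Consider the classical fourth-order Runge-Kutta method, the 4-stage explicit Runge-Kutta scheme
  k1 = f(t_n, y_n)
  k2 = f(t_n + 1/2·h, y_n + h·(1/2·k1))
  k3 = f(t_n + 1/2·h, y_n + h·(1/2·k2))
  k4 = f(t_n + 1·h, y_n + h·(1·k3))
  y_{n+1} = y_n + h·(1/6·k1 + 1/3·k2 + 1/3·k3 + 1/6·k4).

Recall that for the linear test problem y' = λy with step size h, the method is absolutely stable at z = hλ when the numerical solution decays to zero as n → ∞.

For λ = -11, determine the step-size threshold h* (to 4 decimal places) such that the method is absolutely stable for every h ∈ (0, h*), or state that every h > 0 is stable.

(-2.7853,0); λ=-11 ⇒ h* = 0.2532.

On y'=λy, z=hλ:
  order 4, 4-stage ⇒ R(z)=1+z+z^2/2+z^3/6+z^4/24
  (e.g. R(-0.33)=0.71895, |R|=0.71895)

Find x<0 with |R(x)|<1.
x=-0.33: |R|=0.7190
|R(-1.46)|=0.2764 |R(-1.09)|=0.3470 |R(-0.71)|=0.4930
Bisect:
  x_lo=-3.3659 |R|=2.2913  x_hi=-0.2801 |R|=0.7557
  mid=-1.82302 |R|=0.28912 →hi
  mid=-2.59447 |R|=0.74841 →hi
  mid=-2.98020 |R|=1.33589 →lo
  mid=-2.78734 |R|=1.00309 →lo
  mid=-2.69091 |R|=0.86677 →hi
  mid=-2.73912 |R|=0.93259 →hi
  mid=-2.76323 |R|=0.96724 →hi
  ...
  [-2.78545,-2.78527] ⇒ x*=-2.7853
Stable set (-2.7853, 0).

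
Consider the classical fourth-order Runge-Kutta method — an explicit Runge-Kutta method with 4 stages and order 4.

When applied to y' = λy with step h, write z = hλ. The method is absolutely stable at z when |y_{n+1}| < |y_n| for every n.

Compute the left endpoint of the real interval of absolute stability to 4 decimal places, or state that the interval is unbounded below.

Test eqn y'=λy, z=hλ:
  order 4, 4-stage ⇒ R(z)=1+z+z^2/2+z^3/6+z^4/24
  (e.g. R(-1.06)=0.35590, |R|=0.35590)

Solve |R(x)|<1 on ℝ⁻.
x=-1.06: |R|=0.3559
|R(-2.82)|=1.0536 |R(-2.38)|=0.5422 |R(-2.02)|=0.3402
Bisect:
  x_lo=-3.3911 |R|=2.3693  x_hi=-0.2406 |R|=0.7862
  mid=-1.81585 |R|=0.28791 →hi
  mid=-2.60347 |R|=0.75873 →hi
  mid=-2.99728 |R|=1.36957 →lo
  mid=-2.80037 |R|=1.02297 →lo
  mid=-2.70192 |R|=0.88141 →hi
  mid=-2.75115 |R|=0.94973 →hi
  mid=-2.77576 |R|=0.98572 →hi
  mid=-2.78807 |R|=1.00419 →lo
  mid=-2.78191 |R|=0.99492 →hi
  mid=-2.78499 |R|=0.99954 →hi
  ...
  [-2.78537,-2.78518] ⇒ x*=-2.7853
So |R|<1 on (-2.7853, 0).

z* = -2.7853.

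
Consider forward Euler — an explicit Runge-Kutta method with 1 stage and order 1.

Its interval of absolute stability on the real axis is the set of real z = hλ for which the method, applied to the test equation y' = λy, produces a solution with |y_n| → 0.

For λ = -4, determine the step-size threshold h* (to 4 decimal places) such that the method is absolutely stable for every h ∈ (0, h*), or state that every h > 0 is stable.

With y'=λy (z=hλ):
  order 1, 1-stage ⇒ R(z)=1+z
  (e.g. R(-1.49)=-0.49000, |R|=0.49000)

Need |R(x)|<1, x<0.
x=-1.49: |R|=0.4900
|R(-2.25)|=1.2500 |R(-1.76)|=0.7600 |R(-1.17)|=0.1700
Bisect:
  x_lo=-2.8593 |R|=1.8593  x_hi=-0.3433 |R|=0.6567
  mid=-1.60133 |R|=0.60133 →hi
  mid=-2.23033 |R|=1.23033 →lo
  mid=-1.91583 |R|=0.91583 →hi
  mid=-2.07308 |R|=1.07308 →lo
  mid=-1.99446 |R|=0.99446 →hi
  mid=-2.03377 |R|=1.03377 →lo
  mid=-2.01411 |R|=1.01411 →lo
  mid=-2.00429 |R|=1.00429 →lo
  mid=-1.99937 |R|=0.99937 →hi
  ...
  [-2.00014,-1.99999] ⇒ x*=-2.0000
So |R|<1 on (-2.0000, 0).

(-2.0000,0); λ=-4 ⇒ h* = 0.5000.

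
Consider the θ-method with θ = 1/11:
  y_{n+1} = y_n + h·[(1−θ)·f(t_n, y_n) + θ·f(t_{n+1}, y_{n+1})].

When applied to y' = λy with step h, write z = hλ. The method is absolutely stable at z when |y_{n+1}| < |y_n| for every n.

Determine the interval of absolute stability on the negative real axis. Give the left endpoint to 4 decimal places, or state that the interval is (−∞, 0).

On y'=λy, z=hλ:
  y_{n+1} = y_n + z·[10/11·y_n + 1/11·y_{n+1}] ⇒ (1 − 1/11z)y_{n+1} = (1 + 10/11z)y_n
  Hence R(z) = (1 + 10/11z)/(1 − 1/11z).

Need |R(x)|<1, x<0.
x=-1.52: |R|=0.3355
R=−1: 1+10/11x = −1+1/11x ⇒ -9/11x=2 ⇒ x=2/(-9/11)=-2.4444
Confirm numerically:
  x=-2.400: |R|=0.97015 <1
  x=-2.008: |R|=0.69803 <1
  x=-1.500: |R|=0.32000 <1
  x=-1.367: |R|=0.21590 <1
  x=-2.973: |R|=1.34044 >1
  x=-2.783: |R|=1.22107 >1
Interval (-2.4444, 0).

z∈(-2.4444,0).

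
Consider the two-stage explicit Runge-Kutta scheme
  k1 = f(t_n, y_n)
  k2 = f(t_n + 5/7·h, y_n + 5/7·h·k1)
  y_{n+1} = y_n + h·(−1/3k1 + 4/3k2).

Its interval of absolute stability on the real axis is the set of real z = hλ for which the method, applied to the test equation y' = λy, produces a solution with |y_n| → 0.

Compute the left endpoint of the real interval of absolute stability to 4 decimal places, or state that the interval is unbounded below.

z* = -1.0500.

On y'=λy, z=hλ:
  k1=λy_n ⇒ h·k1=z·y_n;  k2=λ(1+5/7z)y_n ⇒ h·k2=z(1+5/7z)y_n
  y_{n+1}/y_n = 1 − 1/3z + 4/3z(1+5/7z) = 1 + z + 20/21z²
  Hence R(z) = 1 + z + 20/21z².

Solve |R(x)|<1 on ℝ⁻.
x=-0.31: |R|=0.7815
R=1: x+20/21x²=0 ⇒ x=−21/20=-1.0500; min R=1−1/(4·20/21)=0.7375>−1
Confirm numerically:
  x=-0.959: |R|=0.91689 <1
  x=-0.554: |R|=0.73830 <1
  x=-0.535: |R|=0.73760 <1
  x=-1.461: |R|=1.57188 >1
  x=-1.305: |R|=1.31693 >1
  x=-1.190: |R|=1.15867 >1
Interval (-1.0500, 0).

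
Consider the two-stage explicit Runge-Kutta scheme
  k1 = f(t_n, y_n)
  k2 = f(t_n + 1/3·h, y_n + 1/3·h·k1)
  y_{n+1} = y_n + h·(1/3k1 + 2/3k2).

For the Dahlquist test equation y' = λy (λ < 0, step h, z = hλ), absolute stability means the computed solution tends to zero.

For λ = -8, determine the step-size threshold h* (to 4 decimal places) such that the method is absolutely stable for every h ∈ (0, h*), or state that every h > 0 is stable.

(-4.5000,0); λ=-8 ⇒ h* = (9/2)/8 = 0.5625.

On y'=λy, z=hλ:
  k1=λy_n ⇒ h·k1=z·y_n;  k2=λ(1+1/3z)y_n ⇒ h·k2=z(1+1/3z)y_n
  y_{n+1}/y_n = 1 + 1/3z + 2/3z(1+1/3z) = 1 + z + 2/9z²
  ⇒ R(z) = 1 + z + 2/9z².

Find x<0 with |R(x)|<1.
x=-0.33: |R|=0.6942
R=1: x+2/9x²=0 ⇒ x=−9/2=-4.5000; min R=1−1/(4·2/9)=-0.1250>−1
Confirm numerically:
  x=-3.724: |R|=0.35782 <1
  x=-2.854: |R|=0.04393 <1
  x=-2.780: |R|=0.06258 <1
  x=-5.041: |R|=1.60604 >1
  x=-4.927: |R|=1.46752 >1
So |R|<1 on (-4.5000, 0).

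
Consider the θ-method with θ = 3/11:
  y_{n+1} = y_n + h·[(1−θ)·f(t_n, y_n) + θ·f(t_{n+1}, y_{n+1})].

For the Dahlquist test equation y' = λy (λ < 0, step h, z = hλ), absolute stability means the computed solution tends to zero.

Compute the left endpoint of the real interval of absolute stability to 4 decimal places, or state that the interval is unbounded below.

z* = -4.4000.

Test eqn y'=λy, z=hλ:
  y_{n+1} = y_n + z·[8/11·y_n + 3/11·y_{n+1}] ⇒ (1 − 3/11z)y_{n+1} = (1 + 8/11z)y_n
  so R(z) = (1 + 8/11z)/(1 − 3/11z).

Need |R(x)|<1, x<0.
x=-0.79: |R|=0.3500
R=−1: 1+8/11x = −1+3/11x ⇒ -5/11x=2 ⇒ x=2/(-5/11)=-4.4000
Confirm numerically:
  x=-4.287: |R|=0.97632 <1
  x=-2.937: |R|=0.63076 <1
  x=-2.090: |R|=0.33121 <1
  x=-4.760: |R|=1.07120 >1
  x=-4.654: |R|=1.05088 >1
  x=-4.539: |R|=1.02823 >1
So |R|<1 on (-4.4000, 0).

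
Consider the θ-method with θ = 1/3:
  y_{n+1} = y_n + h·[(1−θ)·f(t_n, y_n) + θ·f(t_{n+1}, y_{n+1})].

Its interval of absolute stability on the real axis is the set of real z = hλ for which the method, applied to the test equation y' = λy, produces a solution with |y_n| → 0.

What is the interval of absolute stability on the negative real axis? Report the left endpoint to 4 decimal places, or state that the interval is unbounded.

Test eqn y'=λy, z=hλ:
  y_{n+1} = y_n + z·[2/3·y_n + 1/3·y_{n+1}] ⇒ (1 − 1/3z)y_{n+1} = (1 + 2/3z)y_n
  R(z) = (1 + 2/3z)/(1 − 1/3z).

Need |R(x)|<1, x<0.
x=-0.92: |R|=0.2959
R=−1: 1+2/3x = −1+1/3x ⇒ -1/3x=2 ⇒ x=2/(-1/3)=-6.0000
Confirm numerically:
  x=-5.973: |R|=0.99699 <1
  x=-4.540: |R|=0.80637 <1
  x=-4.404: |R|=0.78444 <1
  x=-6.534: |R|=1.05601 >1
  x=-6.520: |R|=1.05462 >1
  x=-6.403: |R|=1.04286 >1
Stable set (-6.0000, 0).

z∈(-6.0000,0).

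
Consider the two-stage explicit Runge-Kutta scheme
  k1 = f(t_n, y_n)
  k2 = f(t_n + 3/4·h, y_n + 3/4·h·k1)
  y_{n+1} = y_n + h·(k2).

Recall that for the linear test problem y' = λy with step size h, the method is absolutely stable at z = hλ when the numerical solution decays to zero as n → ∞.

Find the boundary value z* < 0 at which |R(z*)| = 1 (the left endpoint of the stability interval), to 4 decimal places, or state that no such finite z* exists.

On y'=λy, z=hλ:
  k1=λy_n ⇒ h·k1=z·y_n;  k2=λ(1+3/4z)y_n ⇒ h·k2=z(1+3/4z)y_n
  y_{n+1}/y_n = 1 + z(1+3/4z) = 1 + z + 3/4z²
  Hence R(z) = 1 + z + 3/4z².

Solve |R(x)|<1 on ℝ⁻.
x=-1.31: |R|=0.9771
R=1: x+3/4x²=0 ⇒ x=−4/3=-1.3333; min R=1−1/(4·3/4)=0.6667>−1
Confirm numerically:
  x=-1.151: |R|=0.84260 <1
  x=-1.132: |R|=0.82907 <1
  x=-0.936: |R|=0.72107 <1
  x=-1.879: |R|=1.76898 >1
  x=-1.465: |R|=1.14467 >1
Interval (-1.3333, 0).

left endpoint -1.3333.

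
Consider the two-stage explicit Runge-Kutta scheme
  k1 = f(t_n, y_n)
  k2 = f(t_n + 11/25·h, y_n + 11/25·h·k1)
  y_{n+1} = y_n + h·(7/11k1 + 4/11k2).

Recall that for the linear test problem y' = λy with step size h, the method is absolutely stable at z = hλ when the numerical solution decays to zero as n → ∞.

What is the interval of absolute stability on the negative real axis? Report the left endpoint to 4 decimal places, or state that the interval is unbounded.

(-6.2500, 0).

Test eqn y'=λy, z=hλ:
  k1=λy_n ⇒ h·k1=z·y_n;  k2=λ(1+11/25z)y_n ⇒ h·k2=z(1+11/25z)y_n
  y_{n+1}/y_n = 1 + 7/11z + 4/11z(1+11/25z) = 1 + z + 4/25z²
  ⇒ R(z) = 1 + z + 4/25z².

Find x<0 with |R(x)|<1.
x=-0.71: |R|=0.3707
R=1: x+4/25x²=0 ⇒ x=−25/4=-6.2500; min R=1−1/(4·4/25)=-0.5625>−1
Confirm numerically:
  x=-5.513: |R|=0.34991 <1
  x=-4.843: |R|=0.09026 <1
  x=-3.023: |R|=0.56084 <1
  x=-6.746: |R|=1.53536 >1
  x=-6.696: |R|=1.47783 >1
  x=-6.450: |R|=1.20640 >1
So |R|<1 on (-6.2500, 0).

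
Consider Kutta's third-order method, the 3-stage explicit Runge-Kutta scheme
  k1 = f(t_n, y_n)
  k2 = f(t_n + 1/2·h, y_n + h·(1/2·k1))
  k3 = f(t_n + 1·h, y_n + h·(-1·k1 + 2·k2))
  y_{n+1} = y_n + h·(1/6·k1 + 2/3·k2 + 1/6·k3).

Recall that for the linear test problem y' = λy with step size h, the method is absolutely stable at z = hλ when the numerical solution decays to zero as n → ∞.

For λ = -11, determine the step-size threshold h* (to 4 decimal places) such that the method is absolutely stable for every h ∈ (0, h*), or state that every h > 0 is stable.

(-2.5127,0); λ=-11 ⇒ h* = 0.2284.

Set f=λy, z=hλ:
  order 3, 3-stage ⇒ R(z)=1+z+z^2/2+z^3/6
  (e.g. R(-0.49)=0.61044, |R|=0.61044)

Solve |R(x)|<1 on ℝ⁻.
x=-0.49: |R|=0.6104
|R(-2.49)|=0.9630 |R(-2.41)|=0.8389 |R(-2.08)|=0.4166
Bisect:
  x_lo=-3.3677 |R|=3.0626  x_hi=-0.1822 |R|=0.8334
  mid=-1.77494 |R|=0.13170 →hi
  mid=-2.57130 |R|=1.09891 →lo
  mid=-2.17312 |R|=0.52231 →hi
  mid=-2.37221 |R|=0.78341 →hi
  mid=-2.47176 |R|=0.93387 →hi
  mid=-2.52153 |R|=1.01450 →lo
  mid=-2.49664 |R|=0.97372 →hi
  ...
  [-2.51278,-2.51259] ⇒ x*=-2.5127
Interval (-2.5127, 0).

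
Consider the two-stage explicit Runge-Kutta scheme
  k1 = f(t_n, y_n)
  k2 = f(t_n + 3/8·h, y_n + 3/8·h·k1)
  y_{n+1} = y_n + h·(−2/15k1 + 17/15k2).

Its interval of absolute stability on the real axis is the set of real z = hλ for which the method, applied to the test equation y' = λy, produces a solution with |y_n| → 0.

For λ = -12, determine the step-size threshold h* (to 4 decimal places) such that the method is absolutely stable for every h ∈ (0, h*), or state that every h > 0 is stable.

(-2.3529,0); λ=-12 ⇒ h* = (40/17)/12 = 0.1961.

On y'=λy, z=hλ:
  k1=λy_n ⇒ h·k1=z·y_n;  k2=λ(1+3/8z)y_n ⇒ h·k2=z(1+3/8z)y_n
  y_{n+1}/y_n = 1 − 2/15z + 17/15z(1+3/8z) = 1 + z + 17/40z²
  R(z) = 1 + z + 17/40z².

Boundary: |R(x)|=1, x<0.
x=-0.81: |R|=0.4688
R=1: x+17/40x²=0 ⇒ x=−40/17=-2.3529; min R=1−1/(4·17/40)=0.4118>−1
Confirm numerically:
  x=-1.916: |R|=0.64420 <1
  x=-1.821: |R|=0.58832 <1
  x=-1.273: |R|=0.41572 <1
  x=-1.196: |R|=0.41193 <1
  x=-2.939: |R|=1.73203 >1
  x=-2.823: |R|=1.56396 >1
  x=-2.427: |R|=1.07639 >1
So |R|<1 on (-2.3529, 0).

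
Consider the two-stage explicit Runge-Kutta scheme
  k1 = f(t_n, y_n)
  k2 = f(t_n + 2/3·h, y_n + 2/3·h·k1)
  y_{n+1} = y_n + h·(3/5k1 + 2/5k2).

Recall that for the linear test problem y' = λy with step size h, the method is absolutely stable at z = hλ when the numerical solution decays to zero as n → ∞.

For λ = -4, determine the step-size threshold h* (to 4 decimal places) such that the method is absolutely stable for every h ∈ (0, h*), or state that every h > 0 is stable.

Set f=λy, z=hλ:
  k1=λy_n ⇒ h·k1=z·y_n;  k2=λ(1+2/3z)y_n ⇒ h·k2=z(1+2/3z)y_n
  y_{n+1}/y_n = 1 + 3/5z + 2/5z(1+2/3z) = 1 + z + 4/15z²
  so R(z) = 1 + z + 4/15z².

Solve |R(x)|<1 on ℝ⁻.
x=-1.06: |R|=0.2396
R=1: x+4/15x²=0 ⇒ x=−15/4=-3.7500; min R=1−1/(4·4/15)=0.0625>−1
Confirm numerically:
  x=-2.901: |R|=0.34321 <1
  x=-2.693: |R|=0.24093 <1
  x=-2.469: |R|=0.15659 <1
  x=-1.785: |R|=0.06466 <1
  x=-4.017: |R|=1.28601 >1
  x=-3.966: |R|=1.22844 >1
Stable set (-3.7500, 0).

(-3.7500,0); λ=-4 ⇒ h* = (15/4)/4 = 0.9375.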